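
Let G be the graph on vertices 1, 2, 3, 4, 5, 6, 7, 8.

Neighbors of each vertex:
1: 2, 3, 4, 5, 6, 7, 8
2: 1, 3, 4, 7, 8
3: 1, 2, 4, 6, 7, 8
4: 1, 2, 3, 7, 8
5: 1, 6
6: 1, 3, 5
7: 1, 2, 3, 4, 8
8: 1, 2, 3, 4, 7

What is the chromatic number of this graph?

6

1, 2, 3, 4, 7, 8 are mutually adjacent (a clique of size 6), so at least 6 colors are needed.
One proper 6-coloring: 1=red, 2=orange, 3=blue, 4=green, 5=blue, 6=green, 7=purple, 8=yellow. Each edge has distinct colors on its endpoints.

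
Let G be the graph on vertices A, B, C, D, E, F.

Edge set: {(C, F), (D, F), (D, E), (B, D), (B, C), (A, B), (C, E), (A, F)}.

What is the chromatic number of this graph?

D and E are adjacent, so at least 2 colors are needed.
A valid assignment using 2 colors: A=red, B=blue, C=red, D=red, E=blue, F=blue. Each edge has distinct colors on its endpoints.

2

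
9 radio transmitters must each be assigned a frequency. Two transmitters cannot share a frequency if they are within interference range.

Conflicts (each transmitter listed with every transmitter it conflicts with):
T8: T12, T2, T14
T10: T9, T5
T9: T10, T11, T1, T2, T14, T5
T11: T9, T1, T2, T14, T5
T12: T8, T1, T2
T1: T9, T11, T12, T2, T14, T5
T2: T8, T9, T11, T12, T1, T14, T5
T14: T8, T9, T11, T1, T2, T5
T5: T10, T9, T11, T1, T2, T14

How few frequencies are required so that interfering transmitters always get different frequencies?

6

T9, T11, T1, T2, T14, T5 are mutually in conflict, so at least 6 frequencies are needed.
6 frequencies suffice: frequency 1 → {T10, T2}; frequency 2 → {T9, T12}; frequency 3 → {T14}; frequency 4 → {T8, T5}; frequency 5 → {T1}; frequency 6 → {T11}. Every pair that conflicts lands in different frequencies.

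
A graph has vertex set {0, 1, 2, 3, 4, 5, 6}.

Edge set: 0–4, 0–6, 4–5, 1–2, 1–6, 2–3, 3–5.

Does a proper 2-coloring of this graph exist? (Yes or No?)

No

The cycle 1-6-0-4-5-3-2-1 has odd length 7, so it cannot be 2-colored; at least 3 colors are needed.
So 2 colors are not enough.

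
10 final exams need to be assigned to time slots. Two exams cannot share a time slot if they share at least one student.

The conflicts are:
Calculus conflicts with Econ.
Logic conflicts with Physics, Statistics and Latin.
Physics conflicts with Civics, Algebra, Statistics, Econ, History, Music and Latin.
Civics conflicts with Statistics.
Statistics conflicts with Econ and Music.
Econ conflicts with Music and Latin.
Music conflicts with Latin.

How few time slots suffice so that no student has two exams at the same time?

4

Physics, Statistics, Econ, Music are mutually in conflict, so at least 4 time slots are needed.
4 time slots suffice: Calculus=1, Logic=3, Physics=1, Civics=3, Algebra=2, Statistics=2, Econ=3, History=2, Music=4, Latin=2. No two conflicting exams share a time slot.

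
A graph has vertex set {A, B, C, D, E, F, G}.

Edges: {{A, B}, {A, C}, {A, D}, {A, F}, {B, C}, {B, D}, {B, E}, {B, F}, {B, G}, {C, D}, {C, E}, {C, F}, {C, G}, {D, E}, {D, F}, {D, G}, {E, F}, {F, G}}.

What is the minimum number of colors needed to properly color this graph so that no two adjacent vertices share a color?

5

B, C, D, F, G are mutually adjacent (a clique of size 5), so at least 5 colors are needed.
5 colors suffice: color 1 → {B}; color 2 → {F}; color 3 → {C}; color 4 → {D}; color 5 → {A, E, G}. No two adjacent vertices share a color.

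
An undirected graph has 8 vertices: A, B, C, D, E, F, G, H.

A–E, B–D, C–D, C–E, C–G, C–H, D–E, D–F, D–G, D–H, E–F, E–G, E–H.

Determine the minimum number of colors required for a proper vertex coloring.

4

C, D, E, H form a clique, so at least 4 colors are needed.
4 colors suffice: color 1 → {A, D}; color 2 → {B, E}; color 3 → {C, F}; color 4 → {G, H}. Each edge has distinct colors on its endpoints.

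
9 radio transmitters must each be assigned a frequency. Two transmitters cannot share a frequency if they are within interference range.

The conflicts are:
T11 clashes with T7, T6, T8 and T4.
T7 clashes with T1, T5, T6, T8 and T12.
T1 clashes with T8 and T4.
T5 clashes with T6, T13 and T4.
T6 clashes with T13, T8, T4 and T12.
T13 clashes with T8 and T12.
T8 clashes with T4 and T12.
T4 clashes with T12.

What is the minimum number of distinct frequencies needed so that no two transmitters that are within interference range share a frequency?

T6, T13, T8, T12 pairwise conflict, so at least 4 frequencies are needed.
4 frequencies suffice: T11=4, T7=3, T1=2, T5=1, T6=2, T13=3, T8=1, T4=3, T12=4. Each listed conflict is separated.

4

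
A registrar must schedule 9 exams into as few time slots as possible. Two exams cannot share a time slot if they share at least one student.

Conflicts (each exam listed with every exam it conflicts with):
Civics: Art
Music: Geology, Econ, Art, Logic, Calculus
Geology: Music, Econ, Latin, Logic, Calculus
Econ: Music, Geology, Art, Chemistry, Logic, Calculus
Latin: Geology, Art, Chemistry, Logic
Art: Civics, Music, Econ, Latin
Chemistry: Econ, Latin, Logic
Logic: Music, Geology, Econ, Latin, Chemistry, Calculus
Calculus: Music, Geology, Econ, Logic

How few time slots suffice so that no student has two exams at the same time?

5

Music, Geology, Econ, Logic, Calculus all conflict with each other, so at least 5 time slots are needed.
5 time slots suffice: time slot 1 → {Civics, Econ, Latin}; time slot 2 → {Art, Logic}; time slot 3 → {Geology, Chemistry}; time slot 4 → {Music}; time slot 5 → {Calculus}. Each listed conflict is separated.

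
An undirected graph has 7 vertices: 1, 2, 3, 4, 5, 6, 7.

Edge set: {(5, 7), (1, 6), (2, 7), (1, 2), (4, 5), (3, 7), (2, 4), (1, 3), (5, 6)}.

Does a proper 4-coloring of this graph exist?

Yes

The chromatic number is 3. The cycle 1-2-7-5-6-1 has odd length 5, so it cannot be 2-colored; at least 3 colors are needed.
3 colors suffice: color red → {1, 4, 7}; color blue → {2, 3, 5}; color green → {6}.
Since 4 ≥ 3, a proper 4-coloring certainly exists.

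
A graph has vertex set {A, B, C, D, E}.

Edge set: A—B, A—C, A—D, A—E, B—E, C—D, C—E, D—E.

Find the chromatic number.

A, C, D, E form a clique, so at least 4 colors are needed.
4 colors suffice: A=2, B=3, C=4, D=3, E=1. Every edge joins two different colors.

4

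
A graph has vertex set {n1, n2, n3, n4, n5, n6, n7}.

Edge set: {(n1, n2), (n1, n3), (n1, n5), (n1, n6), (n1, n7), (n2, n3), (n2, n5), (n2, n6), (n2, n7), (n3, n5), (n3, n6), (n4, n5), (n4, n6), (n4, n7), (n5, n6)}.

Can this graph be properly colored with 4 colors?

No

n1, n2, n3, n5, n6 form a clique, so at least 5 colors are needed.
So 4 colors are not enough.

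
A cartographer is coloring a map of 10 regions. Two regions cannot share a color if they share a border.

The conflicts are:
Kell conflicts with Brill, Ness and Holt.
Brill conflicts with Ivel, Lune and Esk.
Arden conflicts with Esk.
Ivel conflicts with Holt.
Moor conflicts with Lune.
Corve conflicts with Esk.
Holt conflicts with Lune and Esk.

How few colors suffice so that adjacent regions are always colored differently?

Brill and Ivel conflict, so at least 2 colors are needed.
A valid assignment using 2 colors: Kell=2, Brill=1, Arden=1, Ness=1, Ivel=2, Moor=1, Corve=1, Holt=1, Lune=2, Esk=2. Every pair that conflicts lands in different colors.

2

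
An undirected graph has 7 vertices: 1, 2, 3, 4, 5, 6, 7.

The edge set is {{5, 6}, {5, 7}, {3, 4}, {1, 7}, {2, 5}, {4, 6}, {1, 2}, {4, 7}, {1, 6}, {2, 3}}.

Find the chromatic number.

3

The cycle 2-3-4-6-1-2 has odd length 5, so it cannot be 2-colored; at least 3 colors are needed.
3 colors suffice: color red → {1, 4, 5}; color blue → {2, 6, 7}; color green → {3}. Each edge has distinct colors on its endpoints.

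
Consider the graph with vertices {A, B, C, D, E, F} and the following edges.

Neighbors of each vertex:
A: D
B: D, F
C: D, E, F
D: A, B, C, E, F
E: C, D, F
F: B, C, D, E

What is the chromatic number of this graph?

4

C, D, E, F are pairwise adjacent (a clique of size 4), so at least 4 colors are needed.
A valid assignment using 4 colors: A=blue, B=green, C=green, D=red, E=yellow, F=blue. No two adjacent vertices share a color.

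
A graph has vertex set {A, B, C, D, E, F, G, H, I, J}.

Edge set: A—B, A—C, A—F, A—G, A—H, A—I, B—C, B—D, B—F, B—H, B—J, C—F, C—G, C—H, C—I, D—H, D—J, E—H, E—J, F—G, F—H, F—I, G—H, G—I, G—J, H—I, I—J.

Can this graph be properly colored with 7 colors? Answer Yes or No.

The chromatic number is 6. A, C, F, G, H, I are mutually adjacent (a clique of size 6), so at least 6 colors are needed.
One proper 6-coloring: A=5, B=2, C=6, D=3, E=2, F=3, G=2, H=1, I=4, J=1.
Since 7 ≥ 6, a proper 7-coloring certainly exists.

Yes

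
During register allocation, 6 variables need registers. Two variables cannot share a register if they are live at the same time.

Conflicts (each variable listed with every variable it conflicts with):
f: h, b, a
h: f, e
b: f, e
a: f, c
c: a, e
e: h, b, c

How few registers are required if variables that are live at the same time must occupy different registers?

The cycle e-h-f-a-c-e has odd length 5, so it cannot be 2-colored; at least 3 registers are needed.
3 registers suffice: register 1 → {f, e}; register 2 → {h, b, a}; register 3 → {c}. No two conflicting variables share a register.

3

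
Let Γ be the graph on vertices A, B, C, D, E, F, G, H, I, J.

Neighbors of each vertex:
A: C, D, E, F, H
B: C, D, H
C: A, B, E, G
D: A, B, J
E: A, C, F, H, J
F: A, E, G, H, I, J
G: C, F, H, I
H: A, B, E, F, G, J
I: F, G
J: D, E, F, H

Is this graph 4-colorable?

The chromatic number is 4. E, F, H, J are pairwise adjacent (a clique of size 4), so at least 4 colors are needed.
A valid assignment using 4 colors: A=green, B=blue, C=red, D=red, E=yellow, F=blue, G=green, H=red, I=red, J=green.
That is already a proper 4-coloring.

Yes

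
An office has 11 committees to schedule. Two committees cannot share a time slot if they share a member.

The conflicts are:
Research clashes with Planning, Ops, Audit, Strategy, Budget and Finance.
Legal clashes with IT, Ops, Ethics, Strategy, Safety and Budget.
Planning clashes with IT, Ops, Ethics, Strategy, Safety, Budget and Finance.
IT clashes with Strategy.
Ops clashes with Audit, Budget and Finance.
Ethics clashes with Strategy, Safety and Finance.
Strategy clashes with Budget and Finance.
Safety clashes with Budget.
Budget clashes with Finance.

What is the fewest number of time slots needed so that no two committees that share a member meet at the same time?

Research, Planning, Ops, Budget, Finance pairwise conflict, so at least 5 time slots are needed.
Using 5 time slots: Research=4, Legal=1, Planning=1, IT=3, Ops=2, Ethics=3, Audit=1, Strategy=2, Safety=2, Budget=3, Finance=5. No two conflicting committees share a time slot.

5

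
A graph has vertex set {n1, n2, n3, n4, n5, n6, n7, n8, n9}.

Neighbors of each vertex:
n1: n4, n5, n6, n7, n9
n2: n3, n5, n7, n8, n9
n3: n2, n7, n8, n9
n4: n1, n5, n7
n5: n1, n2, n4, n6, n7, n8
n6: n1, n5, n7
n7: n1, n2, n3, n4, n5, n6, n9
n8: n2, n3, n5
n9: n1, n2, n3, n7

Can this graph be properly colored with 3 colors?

No

n1, n4, n5, n7 are mutually adjacent (a clique of size 4), so at least 4 colors are needed.
So 3 colors are not enough.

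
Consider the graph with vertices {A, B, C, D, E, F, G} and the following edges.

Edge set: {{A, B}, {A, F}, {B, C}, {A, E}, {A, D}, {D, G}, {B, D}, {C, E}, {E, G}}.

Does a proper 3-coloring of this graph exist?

Yes

The chromatic number is 3. A, B, D are mutually adjacent, so at least 3 colors are needed.
3 colors suffice: color 1 → {A, C, G}; color 2 → {D, E, F}; color 3 → {B}.
That is already a proper 3-coloring.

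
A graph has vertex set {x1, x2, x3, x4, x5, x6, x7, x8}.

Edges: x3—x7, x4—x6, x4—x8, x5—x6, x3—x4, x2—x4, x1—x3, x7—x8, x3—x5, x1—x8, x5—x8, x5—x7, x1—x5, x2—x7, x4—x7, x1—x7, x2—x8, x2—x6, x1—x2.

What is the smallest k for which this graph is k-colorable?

x1, x3, x5, x7 form a clique, so at least 4 colors are needed.
4 colors suffice: x1=3, x2=2, x3=4, x4=3, x5=2, x6=1, x7=1, x8=4. Each edge has distinct colors on its endpoints.

4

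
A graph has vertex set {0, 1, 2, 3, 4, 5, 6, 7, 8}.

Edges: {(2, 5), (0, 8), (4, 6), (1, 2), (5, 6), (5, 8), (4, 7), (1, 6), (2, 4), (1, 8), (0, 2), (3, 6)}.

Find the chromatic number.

3 and 6 are adjacent, so at least 2 colors are needed.
A valid assignment using 2 colors: 0=b, 1=b, 2=a, 3=b, 4=b, 5=b, 6=a, 7=a, 8=a. Every edge joins two different colors.

2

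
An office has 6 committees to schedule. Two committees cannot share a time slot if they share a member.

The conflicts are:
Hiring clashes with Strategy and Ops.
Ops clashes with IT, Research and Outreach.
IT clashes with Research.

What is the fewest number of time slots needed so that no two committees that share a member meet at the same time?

Ops, IT, Research pairwise conflict, so at least 3 time slots are needed.
3 time slots suffice: time slot 1 → {Strategy, Ops}; time slot 2 → {Hiring, Research, Outreach}; time slot 3 → {IT}. Every pair that conflicts lands in different time slots.

3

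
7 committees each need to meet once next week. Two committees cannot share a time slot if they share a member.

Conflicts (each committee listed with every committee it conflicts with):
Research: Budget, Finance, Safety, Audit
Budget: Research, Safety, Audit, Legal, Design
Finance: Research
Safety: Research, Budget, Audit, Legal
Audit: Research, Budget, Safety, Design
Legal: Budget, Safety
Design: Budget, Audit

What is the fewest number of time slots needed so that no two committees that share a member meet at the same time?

Research, Budget, Safety, Audit are mutually in conflict, so at least 4 time slots are needed.
4 time slots suffice: time slot 1 → {Budget, Finance}; time slot 2 → {Research, Legal, Design}; time slot 3 → {Safety}; time slot 4 → {Audit}. No two conflicting committees share a time slot.

4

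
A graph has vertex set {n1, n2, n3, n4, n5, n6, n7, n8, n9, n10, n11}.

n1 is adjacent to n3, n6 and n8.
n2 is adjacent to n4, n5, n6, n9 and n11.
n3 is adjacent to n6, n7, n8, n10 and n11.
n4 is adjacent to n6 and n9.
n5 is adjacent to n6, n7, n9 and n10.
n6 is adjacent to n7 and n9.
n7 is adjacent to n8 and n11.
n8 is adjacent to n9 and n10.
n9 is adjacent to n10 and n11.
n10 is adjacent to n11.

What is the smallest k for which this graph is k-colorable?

4

n2, n5, n6, n9 are mutually adjacent (a clique of size 4), so at least 4 colors are needed.
4 colors suffice: n1=3, n2=4, n3=1, n4=3, n5=3, n6=2, n7=4, n8=2, n9=1, n10=4, n11=2. Each edge has distinct colors on its endpoints.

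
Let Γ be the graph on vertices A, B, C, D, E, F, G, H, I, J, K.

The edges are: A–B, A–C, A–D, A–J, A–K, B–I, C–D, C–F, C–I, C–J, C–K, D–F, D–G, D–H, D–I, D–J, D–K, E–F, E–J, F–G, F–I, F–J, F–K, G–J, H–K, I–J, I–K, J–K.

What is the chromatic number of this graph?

6

C, D, F, I, J, K form a clique, so at least 6 colors are needed.
A valid assignment using 6 colors: A=4, B=1, C=5, D=2, E=2, F=4, G=3, H=1, I=6, J=1, K=3. Each edge has distinct colors on its endpoints.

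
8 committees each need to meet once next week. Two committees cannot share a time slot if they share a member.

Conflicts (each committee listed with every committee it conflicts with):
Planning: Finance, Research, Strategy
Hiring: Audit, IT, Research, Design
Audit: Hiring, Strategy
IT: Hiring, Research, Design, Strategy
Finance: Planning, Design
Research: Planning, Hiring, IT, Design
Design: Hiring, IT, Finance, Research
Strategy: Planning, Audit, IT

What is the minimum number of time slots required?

4

Hiring, IT, Research, Design are mutually in conflict, so at least 4 time slots are needed.
4 time slots suffice: Planning=1, Hiring=4, Audit=1, IT=1, Finance=3, Research=3, Design=2, Strategy=2. Every pair that conflicts lands in different time slots.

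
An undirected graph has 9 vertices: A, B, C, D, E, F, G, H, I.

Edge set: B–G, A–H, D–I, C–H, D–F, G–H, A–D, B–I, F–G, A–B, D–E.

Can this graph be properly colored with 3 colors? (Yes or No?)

The chromatic number is 3. The cycle D-F-G-B-A-D has odd length 5, so it cannot be 2-colored; at least 3 colors are needed.
One proper 3-coloring: A=2, B=3, C=1, D=1, E=2, F=2, G=1, H=3, I=2.
That is already a proper 3-coloring.

Yes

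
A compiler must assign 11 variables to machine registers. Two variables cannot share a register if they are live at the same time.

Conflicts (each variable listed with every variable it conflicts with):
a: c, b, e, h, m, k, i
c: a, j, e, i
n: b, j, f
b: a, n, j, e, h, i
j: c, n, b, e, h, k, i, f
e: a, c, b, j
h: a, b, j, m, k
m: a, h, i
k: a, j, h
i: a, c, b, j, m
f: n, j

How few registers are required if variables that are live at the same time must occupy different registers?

3

a, m, i all conflict with each other, so at least 3 registers are needed.
3 registers suffice: register 1 → {a, j}; register 2 → {c, b, m, k, f}; register 3 → {n, e, h, i}. Every pair that conflicts lands in different registers.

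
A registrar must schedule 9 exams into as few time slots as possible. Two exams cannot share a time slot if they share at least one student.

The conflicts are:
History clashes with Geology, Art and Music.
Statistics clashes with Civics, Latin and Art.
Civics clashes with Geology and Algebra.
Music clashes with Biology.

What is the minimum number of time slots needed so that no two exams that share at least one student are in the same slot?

3

The cycle Statistics-Civics-Geology-History-Art-Statistics has odd length 5, so it cannot be 2-colored; at least 3 time slots are needed.
A valid assignment using 3 time slots: History=1, Statistics=2, Civics=1, Latin=1, Geology=2, Algebra=2, Art=3, Music=2, Biology=1. No two conflicting exams share a time slot.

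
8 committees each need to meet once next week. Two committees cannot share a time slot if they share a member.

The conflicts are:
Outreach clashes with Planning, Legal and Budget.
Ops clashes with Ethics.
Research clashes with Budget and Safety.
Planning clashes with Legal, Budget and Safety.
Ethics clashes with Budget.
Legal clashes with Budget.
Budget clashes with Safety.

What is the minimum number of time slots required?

Outreach, Planning, Legal, Budget pairwise conflict, so at least 4 time slots are needed.
A valid assignment using 4 time slots: Outreach=3, Ops=1, Research=2, Planning=2, Ethics=2, Legal=4, Budget=1, Safety=3. Every pair that conflicts lands in different time slots.

4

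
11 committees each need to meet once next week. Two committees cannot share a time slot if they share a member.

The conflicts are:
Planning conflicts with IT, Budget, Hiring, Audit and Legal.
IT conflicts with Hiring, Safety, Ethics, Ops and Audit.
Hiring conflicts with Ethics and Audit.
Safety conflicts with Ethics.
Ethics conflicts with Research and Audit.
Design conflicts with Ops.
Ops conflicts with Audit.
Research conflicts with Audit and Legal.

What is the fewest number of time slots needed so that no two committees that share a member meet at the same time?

IT, Hiring, Ethics, Audit are mutually in conflict, so at least 4 time slots are needed.
4 time slots suffice: time slot 1 → {IT, Budget, Design, Research}; time slot 2 → {Safety, Audit, Legal}; time slot 3 → {Planning, Ethics, Ops}; time slot 4 → {Hiring}. Each listed conflict is separated.

4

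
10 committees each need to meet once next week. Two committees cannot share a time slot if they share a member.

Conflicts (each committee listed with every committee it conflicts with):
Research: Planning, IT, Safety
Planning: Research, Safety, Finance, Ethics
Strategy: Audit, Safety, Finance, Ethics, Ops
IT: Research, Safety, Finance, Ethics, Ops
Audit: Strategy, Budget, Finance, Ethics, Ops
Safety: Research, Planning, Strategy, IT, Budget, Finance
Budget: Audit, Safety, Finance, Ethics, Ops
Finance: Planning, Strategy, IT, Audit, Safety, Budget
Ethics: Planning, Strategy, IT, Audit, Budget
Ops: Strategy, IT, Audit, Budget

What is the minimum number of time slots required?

3

IT, Safety, Finance pairwise conflict, so at least 3 time slots are needed.
3 time slots suffice: time slot 1 → {Research, Finance, Ethics, Ops}; time slot 2 → {Audit, Safety}; time slot 3 → {Planning, Strategy, IT, Budget}. No two conflicting committees share a time slot.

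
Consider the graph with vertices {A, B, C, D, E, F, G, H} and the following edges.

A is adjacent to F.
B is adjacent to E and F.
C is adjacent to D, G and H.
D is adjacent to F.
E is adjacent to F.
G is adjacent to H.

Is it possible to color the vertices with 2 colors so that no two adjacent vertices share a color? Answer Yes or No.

B, E, F are mutually adjacent, so at least 3 colors are needed.
So 2 colors are not enough.

No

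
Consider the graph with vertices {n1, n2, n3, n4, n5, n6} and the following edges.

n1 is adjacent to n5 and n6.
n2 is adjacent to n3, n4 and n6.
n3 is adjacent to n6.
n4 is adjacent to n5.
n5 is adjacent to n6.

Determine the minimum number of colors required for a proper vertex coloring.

3

n2, n3, n6 are pairwise adjacent, so at least 3 colors are needed.
3 colors suffice: color 1 → {n4, n6}; color 2 → {n2, n5}; color 3 → {n1, n3}. No two adjacent vertices share a color.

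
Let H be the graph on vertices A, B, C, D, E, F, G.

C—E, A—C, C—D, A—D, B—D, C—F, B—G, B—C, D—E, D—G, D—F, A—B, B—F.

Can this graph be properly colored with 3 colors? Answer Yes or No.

B, C, D, F are mutually adjacent (a clique of size 4), so at least 4 colors are needed.
So 3 colors are not enough.

No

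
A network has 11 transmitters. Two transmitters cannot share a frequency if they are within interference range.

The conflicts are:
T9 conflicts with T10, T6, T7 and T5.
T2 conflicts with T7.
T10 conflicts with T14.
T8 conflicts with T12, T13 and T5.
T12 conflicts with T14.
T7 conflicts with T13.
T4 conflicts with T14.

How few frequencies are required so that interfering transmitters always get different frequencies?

3

The cycle T13-T7-T9-T5-T8-T13 has odd length 5, so it cannot be 2-colored; at least 3 frequencies are needed.
3 frequencies suffice: frequency 1 → {T9, T2, T8, T14}; frequency 2 → {T10, T6, T12, T7, T5, T4}; frequency 3 → {T13}. Each listed conflict is separated.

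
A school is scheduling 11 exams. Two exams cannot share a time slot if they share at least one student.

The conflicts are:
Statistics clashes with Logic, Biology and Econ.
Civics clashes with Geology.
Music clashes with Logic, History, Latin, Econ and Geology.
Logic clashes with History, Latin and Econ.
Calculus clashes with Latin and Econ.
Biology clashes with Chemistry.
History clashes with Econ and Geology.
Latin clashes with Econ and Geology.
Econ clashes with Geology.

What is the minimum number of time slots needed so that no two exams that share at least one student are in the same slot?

4

Music, History, Econ, Geology all conflict with each other, so at least 4 time slots are needed.
4 time slots suffice: time slot 1 → {Civics, Biology, Econ}; time slot 2 → {Statistics, History, Latin, Chemistry}; time slot 3 → {Logic, Calculus, Geology}; time slot 4 → {Music}. Each listed conflict is separated.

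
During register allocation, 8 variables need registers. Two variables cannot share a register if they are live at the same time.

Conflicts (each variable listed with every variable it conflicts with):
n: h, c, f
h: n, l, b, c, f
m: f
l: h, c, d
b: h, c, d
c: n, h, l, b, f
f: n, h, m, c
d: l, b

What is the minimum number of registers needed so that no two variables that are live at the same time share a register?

n, h, c, f pairwise conflict, so at least 4 registers are needed.
A valid assignment using 4 registers: n=4, h=2, m=1, l=3, b=3, c=1, f=3, d=1. Every pair that conflicts lands in different registers.

4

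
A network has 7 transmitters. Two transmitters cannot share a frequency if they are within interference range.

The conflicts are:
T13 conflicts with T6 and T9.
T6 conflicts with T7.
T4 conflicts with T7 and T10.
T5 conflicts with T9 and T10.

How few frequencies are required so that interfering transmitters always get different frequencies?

3

The cycle T13-T6-T7-T4-T10-T5-T9-T13 has odd length 7, so it cannot be 2-colored; at least 3 frequencies are needed.
3 frequencies suffice: frequency 1 → {T6, T4, T9}; frequency 2 → {T13, T7, T10}; frequency 3 → {T5}. Every pair that conflicts lands in different frequencies.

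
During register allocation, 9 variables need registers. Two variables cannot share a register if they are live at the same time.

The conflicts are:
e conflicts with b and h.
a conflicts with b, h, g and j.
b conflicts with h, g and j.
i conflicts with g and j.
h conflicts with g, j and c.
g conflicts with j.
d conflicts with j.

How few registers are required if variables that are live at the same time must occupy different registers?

5

a, b, h, g, j all conflict with each other, so at least 5 registers are needed.
5 registers suffice: register 1 → {e, j, c}; register 2 → {i, h, d}; register 3 → {g}; register 4 → {b}; register 5 → {a}. Every pair that conflicts lands in different registers.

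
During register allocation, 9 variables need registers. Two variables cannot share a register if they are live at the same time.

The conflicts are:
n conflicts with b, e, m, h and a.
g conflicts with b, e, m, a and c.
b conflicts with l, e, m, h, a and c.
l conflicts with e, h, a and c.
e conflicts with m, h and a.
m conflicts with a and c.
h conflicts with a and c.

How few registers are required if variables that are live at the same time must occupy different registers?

g, b, e, m, a pairwise conflict, so at least 5 registers are needed.
5 registers suffice: register 1 → {b}; register 2 → {a, c}; register 3 → {e}; register 4 → {m, h}; register 5 → {n, g, l}. No two conflicting variables share a register.

5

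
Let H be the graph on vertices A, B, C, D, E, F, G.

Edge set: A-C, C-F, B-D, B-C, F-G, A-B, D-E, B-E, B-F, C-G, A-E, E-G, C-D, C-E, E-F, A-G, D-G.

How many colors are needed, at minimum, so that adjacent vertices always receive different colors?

4

C, E, F, G form a clique, so at least 4 colors are needed.
One proper 4-coloring: A=4, B=3, C=1, D=4, E=2, F=4, G=3. Each edge has distinct colors on its endpoints.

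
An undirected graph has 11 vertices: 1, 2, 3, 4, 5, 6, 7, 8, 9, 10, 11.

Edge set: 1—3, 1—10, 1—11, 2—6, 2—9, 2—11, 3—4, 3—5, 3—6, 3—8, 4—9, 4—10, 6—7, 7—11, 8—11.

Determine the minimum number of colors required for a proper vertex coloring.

The cycle 6-3-1-11-2-6 has odd length 5, so it cannot be 2-colored; at least 3 colors are needed.
3 colors suffice: color red → {3, 9, 10, 11}; color blue → {1, 2, 4, 5, 7, 8}; color green → {6}. No two adjacent vertices share a color.

3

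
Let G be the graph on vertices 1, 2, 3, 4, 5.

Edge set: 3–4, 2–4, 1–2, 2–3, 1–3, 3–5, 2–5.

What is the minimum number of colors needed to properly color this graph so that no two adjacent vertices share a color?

2, 3, 4 form a triangle, so at least 3 colors are needed.
3 colors suffice: color red → {3}; color blue → {2}; color green → {1, 4, 5}. Every edge joins two different colors.

3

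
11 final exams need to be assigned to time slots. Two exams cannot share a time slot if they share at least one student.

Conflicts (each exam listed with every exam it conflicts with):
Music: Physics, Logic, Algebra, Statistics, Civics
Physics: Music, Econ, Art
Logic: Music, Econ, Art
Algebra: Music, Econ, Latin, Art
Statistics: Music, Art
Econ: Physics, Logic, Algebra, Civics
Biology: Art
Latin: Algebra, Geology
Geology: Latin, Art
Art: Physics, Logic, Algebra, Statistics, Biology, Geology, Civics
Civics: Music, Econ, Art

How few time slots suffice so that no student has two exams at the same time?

2

Physics and Econ conflict, so at least 2 time slots are needed.
2 time slots suffice: time slot 1 → {Music, Econ, Latin, Art}; time slot 2 → {Physics, Logic, Algebra, Statistics, Biology, Geology, Civics}. Every pair that conflicts lands in different time slots.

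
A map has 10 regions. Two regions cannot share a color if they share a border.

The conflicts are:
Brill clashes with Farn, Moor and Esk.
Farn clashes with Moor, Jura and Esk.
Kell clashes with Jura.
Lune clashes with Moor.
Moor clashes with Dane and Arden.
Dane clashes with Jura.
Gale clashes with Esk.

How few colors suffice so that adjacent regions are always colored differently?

Brill, Farn, Moor are mutually in conflict, so at least 3 colors are needed.
A valid assignment using 3 colors: Brill=3, Farn=2, Kell=2, Lune=2, Moor=1, Dane=2, Gale=2, Arden=2, Jura=1, Esk=1. Each listed conflict is separated.

3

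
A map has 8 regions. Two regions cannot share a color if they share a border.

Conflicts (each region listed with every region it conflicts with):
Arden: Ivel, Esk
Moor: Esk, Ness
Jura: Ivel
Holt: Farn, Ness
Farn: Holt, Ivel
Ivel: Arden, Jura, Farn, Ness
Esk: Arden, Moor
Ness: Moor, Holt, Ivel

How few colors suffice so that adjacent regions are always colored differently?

3

The cycle Esk-Arden-Ivel-Ness-Moor-Esk has odd length 5, so it cannot be 2-colored; at least 3 colors are needed.
3 colors suffice: color 1 → {Moor, Holt, Ivel}; color 2 → {Arden, Jura, Farn, Ness}; color 3 → {Esk}. Each listed conflict is separated.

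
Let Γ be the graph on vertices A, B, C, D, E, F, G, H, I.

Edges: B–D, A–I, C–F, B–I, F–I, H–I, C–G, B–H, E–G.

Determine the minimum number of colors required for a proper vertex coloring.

3

B, H, I form a triangle, so at least 3 colors are needed.
3 colors suffice: A=blue, B=blue, C=blue, D=red, E=blue, F=green, G=red, H=green, I=red. Each edge has distinct colors on its endpoints.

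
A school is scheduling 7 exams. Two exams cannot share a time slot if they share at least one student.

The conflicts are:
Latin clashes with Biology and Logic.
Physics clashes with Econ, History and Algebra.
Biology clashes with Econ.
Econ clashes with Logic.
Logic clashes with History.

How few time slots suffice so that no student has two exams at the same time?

2

Latin and Logic conflict, so at least 2 time slots are needed.
2 time slots suffice: time slot 1 → {Physics, Biology, Logic}; time slot 2 → {Latin, Econ, History, Algebra}. Each listed conflict is separated.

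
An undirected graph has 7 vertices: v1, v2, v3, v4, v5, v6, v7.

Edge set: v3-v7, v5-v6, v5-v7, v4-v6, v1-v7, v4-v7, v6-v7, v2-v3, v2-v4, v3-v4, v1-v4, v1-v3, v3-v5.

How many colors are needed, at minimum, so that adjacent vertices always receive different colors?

v1, v3, v4, v7 are mutually adjacent (a clique of size 4), so at least 4 colors are needed.
4 colors suffice: color 1 → {v4, v5}; color 2 → {v3, v6}; color 3 → {v2, v7}; color 4 → {v1}. No two adjacent vertices share a color.

4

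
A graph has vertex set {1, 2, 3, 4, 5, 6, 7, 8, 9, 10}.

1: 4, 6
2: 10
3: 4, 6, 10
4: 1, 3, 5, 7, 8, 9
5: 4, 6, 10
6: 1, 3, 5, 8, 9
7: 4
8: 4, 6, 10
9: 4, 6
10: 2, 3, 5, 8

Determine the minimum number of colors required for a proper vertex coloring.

2

2 and 10 are adjacent, so at least 2 colors are needed.
One proper 2-coloring: 1=b, 2=b, 3=b, 4=a, 5=b, 6=a, 7=b, 8=b, 9=b, 10=a. Every edge joins two different colors.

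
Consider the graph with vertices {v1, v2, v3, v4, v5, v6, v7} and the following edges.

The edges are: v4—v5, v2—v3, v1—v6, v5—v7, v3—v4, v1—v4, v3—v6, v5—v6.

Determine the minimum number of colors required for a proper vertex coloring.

2

v3 and v6 are adjacent, so at least 2 colors are needed.
2 colors suffice: v1=1, v2=2, v3=1, v4=2, v5=1, v6=2, v7=2. No two adjacent vertices share a color.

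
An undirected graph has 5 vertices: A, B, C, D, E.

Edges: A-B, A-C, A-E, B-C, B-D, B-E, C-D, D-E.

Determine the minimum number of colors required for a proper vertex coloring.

B, D, E are pairwise adjacent, so at least 3 colors are needed.
One proper 3-coloring: A=3, B=1, C=2, D=3, E=2. Every edge joins two different colors.

3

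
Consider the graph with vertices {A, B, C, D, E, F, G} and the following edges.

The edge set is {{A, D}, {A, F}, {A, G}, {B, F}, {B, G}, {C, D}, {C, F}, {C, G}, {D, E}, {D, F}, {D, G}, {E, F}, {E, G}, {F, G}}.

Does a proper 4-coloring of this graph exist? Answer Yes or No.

Yes

The chromatic number is 4. C, D, F, G are pairwise adjacent (a clique of size 4), so at least 4 colors are needed.
A valid assignment using 4 colors: A=yellow, B=green, C=yellow, D=green, E=yellow, F=red, G=blue.
That is already a proper 4-coloring.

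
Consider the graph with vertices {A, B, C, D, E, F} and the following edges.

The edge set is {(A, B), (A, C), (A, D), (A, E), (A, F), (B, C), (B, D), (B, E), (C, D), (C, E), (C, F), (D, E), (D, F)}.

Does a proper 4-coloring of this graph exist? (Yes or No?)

A, B, C, D, E form a clique, so at least 5 colors are needed.
So 4 colors are not enough.

No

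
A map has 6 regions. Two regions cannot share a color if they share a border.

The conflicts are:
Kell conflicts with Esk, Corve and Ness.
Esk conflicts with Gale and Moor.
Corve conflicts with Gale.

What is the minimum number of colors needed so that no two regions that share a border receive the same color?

2

Esk and Moor conflict, so at least 2 colors are needed.
2 colors suffice: Kell=2, Esk=1, Corve=1, Ness=1, Gale=2, Moor=2. Each listed conflict is separated.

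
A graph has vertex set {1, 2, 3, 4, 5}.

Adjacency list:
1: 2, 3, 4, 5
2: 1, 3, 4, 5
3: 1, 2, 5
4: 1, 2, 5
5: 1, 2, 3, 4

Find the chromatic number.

1, 2, 4, 5 form a clique, so at least 4 colors are needed.
4 colors suffice: color a → {5}; color b → {2}; color c → {1}; color d → {3, 4}. No two adjacent vertices share a color.

4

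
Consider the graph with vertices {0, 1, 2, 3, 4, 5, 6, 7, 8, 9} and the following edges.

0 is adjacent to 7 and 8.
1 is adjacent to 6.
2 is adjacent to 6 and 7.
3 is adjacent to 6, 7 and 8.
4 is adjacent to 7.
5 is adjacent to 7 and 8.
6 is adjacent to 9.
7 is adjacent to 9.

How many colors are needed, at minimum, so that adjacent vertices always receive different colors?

2

2 and 6 are adjacent, so at least 2 colors are needed.
One proper 2-coloring: 0=blue, 1=blue, 2=blue, 3=blue, 4=blue, 5=blue, 6=red, 7=red, 8=red, 9=blue. No two adjacent vertices share a color.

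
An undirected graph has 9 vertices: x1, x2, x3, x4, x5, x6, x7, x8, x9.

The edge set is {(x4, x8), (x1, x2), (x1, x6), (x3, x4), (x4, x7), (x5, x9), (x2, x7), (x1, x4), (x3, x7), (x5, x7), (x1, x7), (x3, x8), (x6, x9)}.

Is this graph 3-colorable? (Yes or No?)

Yes

The chromatic number is 3. x1, x4, x7 form a triangle, so at least 3 colors are needed.
3 colors suffice: color 1 → {x7, x8, x9}; color 2 → {x1, x3, x5}; color 3 → {x2, x4, x6}.
That is already a proper 3-coloring.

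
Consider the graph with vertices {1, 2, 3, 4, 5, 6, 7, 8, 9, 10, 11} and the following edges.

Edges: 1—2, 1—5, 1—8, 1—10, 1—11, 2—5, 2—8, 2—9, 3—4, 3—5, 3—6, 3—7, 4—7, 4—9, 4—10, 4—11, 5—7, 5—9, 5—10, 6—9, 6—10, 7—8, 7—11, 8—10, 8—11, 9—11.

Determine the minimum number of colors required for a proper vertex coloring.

3

4, 9, 11 are mutually adjacent, so at least 3 colors are needed.
A valid assignment using 3 colors: 1=b, 2=c, 3=c, 4=a, 5=a, 6=a, 7=b, 8=a, 9=b, 10=c, 11=c. No two adjacent vertices share a color.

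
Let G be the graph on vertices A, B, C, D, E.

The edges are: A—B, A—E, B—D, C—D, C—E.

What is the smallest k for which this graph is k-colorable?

The cycle E-C-D-B-A-E has odd length 5, so it cannot be 2-colored; at least 3 colors are needed.
A valid assignment using 3 colors: A=red, B=blue, C=green, D=red, E=blue. No two adjacent vertices share a color.

3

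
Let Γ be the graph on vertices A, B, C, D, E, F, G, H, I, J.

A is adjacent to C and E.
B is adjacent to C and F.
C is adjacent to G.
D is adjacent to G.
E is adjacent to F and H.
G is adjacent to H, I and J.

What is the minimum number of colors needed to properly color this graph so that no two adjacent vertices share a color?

The cycle E-H-G-C-A-E has odd length 5, so it cannot be 2-colored; at least 3 colors are needed.
A valid assignment using 3 colors: A=3, B=1, C=2, D=2, E=1, F=2, G=1, H=2, I=2, J=2. Every edge joins two different colors.

3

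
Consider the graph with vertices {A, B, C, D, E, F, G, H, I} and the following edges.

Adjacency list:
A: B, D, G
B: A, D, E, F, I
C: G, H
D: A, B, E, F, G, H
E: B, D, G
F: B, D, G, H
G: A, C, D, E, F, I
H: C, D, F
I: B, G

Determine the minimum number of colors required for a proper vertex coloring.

A, D, G are mutually adjacent, so at least 3 colors are needed.
One proper 3-coloring: A=green, B=red, C=blue, D=blue, E=green, F=green, G=red, H=red, I=blue. No two adjacent vertices share a color.

3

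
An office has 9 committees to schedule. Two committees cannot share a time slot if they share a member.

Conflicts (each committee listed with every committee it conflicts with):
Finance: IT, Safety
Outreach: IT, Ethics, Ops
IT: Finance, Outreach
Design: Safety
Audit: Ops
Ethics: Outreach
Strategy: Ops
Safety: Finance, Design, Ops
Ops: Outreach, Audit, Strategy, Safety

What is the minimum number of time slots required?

3

The cycle Finance-Safety-Ops-Outreach-IT-Finance has odd length 5, so it cannot be 2-colored; at least 3 time slots are needed.
Using 3 time slots: Finance=1, Outreach=2, IT=3, Design=1, Audit=2, Ethics=1, Strategy=2, Safety=2, Ops=1. No two conflicting committees share a time slot.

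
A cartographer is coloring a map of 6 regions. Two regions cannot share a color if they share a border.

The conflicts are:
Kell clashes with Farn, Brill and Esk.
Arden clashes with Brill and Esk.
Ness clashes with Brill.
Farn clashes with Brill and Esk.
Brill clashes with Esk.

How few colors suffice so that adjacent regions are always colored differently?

4

Kell, Farn, Brill, Esk all conflict with each other, so at least 4 colors are needed.
A valid assignment using 4 colors: Kell=4, Arden=3, Ness=2, Farn=3, Brill=1, Esk=2. Every pair that conflicts lands in different colors.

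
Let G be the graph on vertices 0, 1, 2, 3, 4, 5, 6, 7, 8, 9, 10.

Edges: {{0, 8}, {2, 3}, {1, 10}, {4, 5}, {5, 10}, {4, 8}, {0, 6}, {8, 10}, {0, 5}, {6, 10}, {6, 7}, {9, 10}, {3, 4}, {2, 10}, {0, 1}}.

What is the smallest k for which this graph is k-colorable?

3

The cycle 2-10-8-4-3-2 has odd length 5, so it cannot be 2-colored; at least 3 colors are needed.
3 colors suffice: 0=a, 1=b, 2=b, 3=c, 4=a, 5=b, 6=b, 7=a, 8=b, 9=b, 10=a. No two adjacent vertices share a color.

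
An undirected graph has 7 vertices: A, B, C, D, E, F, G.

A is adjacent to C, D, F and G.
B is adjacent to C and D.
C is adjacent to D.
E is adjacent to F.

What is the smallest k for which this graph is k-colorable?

B, C, D are pairwise adjacent, so at least 3 colors are needed.
3 colors suffice: color red → {A, B, E}; color blue → {D, F, G}; color green → {C}. No two adjacent vertices share a color.

3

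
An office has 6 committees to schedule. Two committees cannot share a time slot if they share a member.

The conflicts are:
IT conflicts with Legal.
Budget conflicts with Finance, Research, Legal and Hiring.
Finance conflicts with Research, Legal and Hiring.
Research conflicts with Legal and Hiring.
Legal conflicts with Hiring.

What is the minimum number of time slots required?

5

Budget, Finance, Research, Legal, Hiring pairwise conflict, so at least 5 time slots are needed.
5 time slots suffice: time slot 1 → {Legal}; time slot 2 → {IT, Research}; time slot 3 → {Finance}; time slot 4 → {Hiring}; time slot 5 → {Budget}. No two conflicting committees share a time slot.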